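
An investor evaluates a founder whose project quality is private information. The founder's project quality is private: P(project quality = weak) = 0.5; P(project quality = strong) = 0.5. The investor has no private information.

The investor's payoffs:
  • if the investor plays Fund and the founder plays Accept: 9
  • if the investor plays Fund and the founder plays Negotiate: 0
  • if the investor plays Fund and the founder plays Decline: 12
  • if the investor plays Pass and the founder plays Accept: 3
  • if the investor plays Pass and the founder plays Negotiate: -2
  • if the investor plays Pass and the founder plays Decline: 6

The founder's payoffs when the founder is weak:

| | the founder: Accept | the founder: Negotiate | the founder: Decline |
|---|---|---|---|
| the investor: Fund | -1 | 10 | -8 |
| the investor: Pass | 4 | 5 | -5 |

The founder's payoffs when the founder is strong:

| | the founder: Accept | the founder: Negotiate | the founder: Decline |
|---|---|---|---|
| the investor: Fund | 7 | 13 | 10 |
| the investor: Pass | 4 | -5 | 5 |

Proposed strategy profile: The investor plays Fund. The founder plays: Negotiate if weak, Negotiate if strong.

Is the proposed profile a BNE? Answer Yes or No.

The investor plays Fund: E[Fund] = 0.5·(0) + 0.5·(0) = 0; E[Pass] = -2. Best-responding. ✓
The founder (project quality weak), facing Fund: Accept gives -1, Negotiate gives 10, Decline gives -8. Proposed Negotiate is best. ✓
The founder (project quality strong), facing Fund: Accept gives 7, Negotiate gives 13, Decline gives 10. Proposed Negotiate is best. ✓

Yes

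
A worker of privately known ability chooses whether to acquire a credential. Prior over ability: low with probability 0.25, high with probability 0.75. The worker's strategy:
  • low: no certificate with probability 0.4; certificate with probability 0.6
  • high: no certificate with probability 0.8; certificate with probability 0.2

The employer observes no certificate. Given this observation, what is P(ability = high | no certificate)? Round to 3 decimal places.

0.857

Apply Bayes' rule using the sender's strategy as the likelihood.
P(no certificate) = 0.25·0.4 + 0.75·0.8 = 0.7
P(high | no certificate) = (0.75·0.8) / 0.7 = 0.6 / 0.7 = 0.857143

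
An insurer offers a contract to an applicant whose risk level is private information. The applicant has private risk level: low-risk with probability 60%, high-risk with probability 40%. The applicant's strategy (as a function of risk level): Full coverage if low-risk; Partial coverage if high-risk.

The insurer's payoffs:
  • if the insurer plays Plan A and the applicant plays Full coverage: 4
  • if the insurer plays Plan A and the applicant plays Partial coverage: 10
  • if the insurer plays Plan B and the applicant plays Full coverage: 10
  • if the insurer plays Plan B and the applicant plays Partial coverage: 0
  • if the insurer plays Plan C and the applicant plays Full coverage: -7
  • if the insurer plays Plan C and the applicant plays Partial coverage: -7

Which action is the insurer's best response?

E[Plan A] = 0.6·(4) + 0.4·(10) = 6.4
E[Plan B] = 0.6·(10) + 0.4·(0) = 6
E[Plan C] = 0.6·(-7) + 0.4·(-7) = -7
Best response: Plan A (6.4 is the largest).

Plan A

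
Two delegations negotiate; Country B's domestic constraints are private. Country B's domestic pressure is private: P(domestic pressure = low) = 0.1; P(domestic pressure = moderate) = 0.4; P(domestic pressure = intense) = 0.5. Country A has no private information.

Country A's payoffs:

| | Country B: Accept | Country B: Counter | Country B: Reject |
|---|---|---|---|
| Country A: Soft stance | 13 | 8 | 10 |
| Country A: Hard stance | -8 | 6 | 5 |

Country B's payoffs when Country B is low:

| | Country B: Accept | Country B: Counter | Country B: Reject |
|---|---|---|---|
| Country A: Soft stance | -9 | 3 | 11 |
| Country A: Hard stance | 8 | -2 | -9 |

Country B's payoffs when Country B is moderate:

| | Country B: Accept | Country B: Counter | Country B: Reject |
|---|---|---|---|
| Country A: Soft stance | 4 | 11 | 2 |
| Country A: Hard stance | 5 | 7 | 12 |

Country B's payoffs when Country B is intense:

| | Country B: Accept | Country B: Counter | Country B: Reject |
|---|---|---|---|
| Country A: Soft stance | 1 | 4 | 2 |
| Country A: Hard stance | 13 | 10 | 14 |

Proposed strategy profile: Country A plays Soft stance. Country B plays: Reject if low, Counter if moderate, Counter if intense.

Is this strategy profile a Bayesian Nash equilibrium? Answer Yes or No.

Yes

Country A plays Soft stance: E[Soft stance] = 0.1·(10) + 0.4·(8) + 0.5·(8) = 8.2; E[Hard stance] = 5.9. Best-responding. ✓
Country B (domestic pressure low), facing Soft stance: Accept gives -9, Counter gives 3, Reject gives 11. Proposed Reject is best. ✓
Country B (domestic pressure moderate), facing Soft stance: Accept gives 4, Counter gives 11, Reject gives 2. Proposed Counter is best. ✓
Country B (domestic pressure intense), facing Soft stance: Accept gives 1, Counter gives 4, Reject gives 2. Proposed Counter is best. ✓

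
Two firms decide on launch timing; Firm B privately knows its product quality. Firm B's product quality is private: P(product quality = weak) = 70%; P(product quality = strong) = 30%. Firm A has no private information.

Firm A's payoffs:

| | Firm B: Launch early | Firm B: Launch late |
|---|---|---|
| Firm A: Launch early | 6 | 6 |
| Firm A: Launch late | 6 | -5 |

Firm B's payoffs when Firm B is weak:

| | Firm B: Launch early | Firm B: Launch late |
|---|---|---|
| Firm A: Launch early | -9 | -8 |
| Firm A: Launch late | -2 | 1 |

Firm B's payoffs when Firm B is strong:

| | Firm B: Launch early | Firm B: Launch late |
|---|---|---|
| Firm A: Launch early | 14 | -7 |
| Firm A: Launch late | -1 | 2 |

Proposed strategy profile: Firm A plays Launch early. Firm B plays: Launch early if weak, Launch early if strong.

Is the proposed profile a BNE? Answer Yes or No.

A profile is a BNE iff every type of every player is best-responding given beliefs about the other side.
Firm A plays Launch early: E[Launch early] = 0.7·(6) + 0.3·(6) = 6; E[Launch late] = 6. Best-responding. ✓
Firm B (product quality weak), facing Launch early: Launch early gives -9, Launch late gives -8. Proposed Launch early is not best — profitable deviation exists. ✗
Firm B (product quality strong), facing Launch early: Launch early gives 14, Launch late gives -7. Proposed Launch early is best. ✓

No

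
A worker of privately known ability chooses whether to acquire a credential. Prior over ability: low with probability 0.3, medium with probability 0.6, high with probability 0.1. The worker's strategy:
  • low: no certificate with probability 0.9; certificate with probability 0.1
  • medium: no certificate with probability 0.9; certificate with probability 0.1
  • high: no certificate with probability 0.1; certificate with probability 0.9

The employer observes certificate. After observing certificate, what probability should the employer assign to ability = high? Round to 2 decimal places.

0.50

P(certificate) = 0.3·0.1 + 0.6·0.1 + 0.1·0.9 = 0.18
P(high | certificate) = (0.1·0.9) / 0.18 = 0.09 / 0.18 = 0.5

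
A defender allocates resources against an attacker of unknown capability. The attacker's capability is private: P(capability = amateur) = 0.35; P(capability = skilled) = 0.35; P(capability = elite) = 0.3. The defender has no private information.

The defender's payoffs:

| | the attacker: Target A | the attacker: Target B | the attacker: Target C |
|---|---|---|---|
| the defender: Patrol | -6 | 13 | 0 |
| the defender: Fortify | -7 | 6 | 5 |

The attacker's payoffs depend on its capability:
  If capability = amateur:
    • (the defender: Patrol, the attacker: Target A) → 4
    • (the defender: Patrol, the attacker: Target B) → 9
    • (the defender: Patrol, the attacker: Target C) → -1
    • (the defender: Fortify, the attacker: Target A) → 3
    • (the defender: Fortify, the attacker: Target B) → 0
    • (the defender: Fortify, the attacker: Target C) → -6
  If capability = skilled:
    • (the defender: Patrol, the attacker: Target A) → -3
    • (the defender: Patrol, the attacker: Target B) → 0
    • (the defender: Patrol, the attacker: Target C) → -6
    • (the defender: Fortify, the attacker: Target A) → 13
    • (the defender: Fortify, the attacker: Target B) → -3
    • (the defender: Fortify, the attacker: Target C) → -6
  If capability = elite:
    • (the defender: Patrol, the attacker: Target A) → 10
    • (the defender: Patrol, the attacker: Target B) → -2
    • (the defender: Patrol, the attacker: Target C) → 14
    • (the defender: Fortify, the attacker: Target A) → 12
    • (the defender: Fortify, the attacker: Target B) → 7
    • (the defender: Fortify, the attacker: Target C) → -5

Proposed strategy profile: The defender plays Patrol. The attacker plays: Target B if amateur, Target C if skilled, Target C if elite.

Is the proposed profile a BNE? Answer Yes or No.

No

The defender plays Patrol: E[Patrol] = 0.35·(13) + 0.35·(0) + 0.3·(0) = 4.55; E[Fortify] = 5.35. Not best-responding. ✗
The attacker (capability amateur), facing Patrol: Target A gives 4, Target B gives 9, Target C gives -1. Proposed Target B is best. ✓
The attacker (capability skilled), facing Patrol: Target A gives -3, Target B gives 0, Target C gives -6. Proposed Target C is not best — profitable deviation exists. ✗
The attacker (capability elite), facing Patrol: Target A gives 10, Target B gives -2, Target C gives 14. Proposed Target C is best. ✓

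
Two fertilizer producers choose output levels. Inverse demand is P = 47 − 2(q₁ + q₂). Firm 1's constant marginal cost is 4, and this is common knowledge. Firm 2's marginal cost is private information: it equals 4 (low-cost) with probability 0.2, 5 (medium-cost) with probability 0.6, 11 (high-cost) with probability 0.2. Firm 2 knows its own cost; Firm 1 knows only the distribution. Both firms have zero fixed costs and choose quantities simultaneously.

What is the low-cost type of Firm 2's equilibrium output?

7

Type-c best response for Firm 2: q₂(c) = (47 − c)/4 − q₁/2.
Firm 1 maximizes expected profit; its first-order condition is 47 − 4q₁ − 2E[q₂] − 4 = 0.
Substituting E[q₂] and solving: E[c₂] = 6, so q₁ = (47 − 2·4 + 6)/6 = 7.5.
q₂(low-cost) = (47 − 4 − 2·7.5)/4 = 7.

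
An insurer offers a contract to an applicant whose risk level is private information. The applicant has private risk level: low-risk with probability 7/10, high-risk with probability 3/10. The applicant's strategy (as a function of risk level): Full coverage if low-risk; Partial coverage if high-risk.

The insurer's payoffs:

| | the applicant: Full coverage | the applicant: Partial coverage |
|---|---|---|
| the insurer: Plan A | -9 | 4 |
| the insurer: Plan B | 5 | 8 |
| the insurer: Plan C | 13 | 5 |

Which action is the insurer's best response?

E[Plan A] = 7/10·(-9) + 3/10·(4) = -51/10
E[Plan B] = 7/10·(5) + 3/10·(8) = 59/10
E[Plan C] = 7/10·(13) + 3/10·(5) = 53/5
Best response: Plan C (53/5 is the largest).

Plan C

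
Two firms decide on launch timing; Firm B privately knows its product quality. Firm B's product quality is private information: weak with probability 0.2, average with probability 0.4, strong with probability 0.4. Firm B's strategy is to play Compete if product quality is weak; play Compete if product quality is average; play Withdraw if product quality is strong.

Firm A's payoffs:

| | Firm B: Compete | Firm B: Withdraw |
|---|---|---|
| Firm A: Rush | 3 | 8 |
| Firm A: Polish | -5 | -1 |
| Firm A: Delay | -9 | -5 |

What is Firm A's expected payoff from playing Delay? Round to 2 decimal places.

Take the expectation over Firm B's product quality, weighting each type's action by its prior probability.
E[Delay] = 0.2·(-9) + 0.4·(-9) + 0.4·(-5) = (-1.8) + (-3.6) + (-2) = -7.4

-7.40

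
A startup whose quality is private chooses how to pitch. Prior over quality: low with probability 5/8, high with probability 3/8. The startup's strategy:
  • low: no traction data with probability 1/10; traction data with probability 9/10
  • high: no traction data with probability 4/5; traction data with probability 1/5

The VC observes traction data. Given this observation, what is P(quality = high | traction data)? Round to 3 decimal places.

0.118

P(traction data) = (5/8)·(9/10) + (3/8)·(1/5) = 51/80
P(high | traction data) = ((3/8)·(1/5)) / (51/80) = (3/40) / (51/80) = 2/17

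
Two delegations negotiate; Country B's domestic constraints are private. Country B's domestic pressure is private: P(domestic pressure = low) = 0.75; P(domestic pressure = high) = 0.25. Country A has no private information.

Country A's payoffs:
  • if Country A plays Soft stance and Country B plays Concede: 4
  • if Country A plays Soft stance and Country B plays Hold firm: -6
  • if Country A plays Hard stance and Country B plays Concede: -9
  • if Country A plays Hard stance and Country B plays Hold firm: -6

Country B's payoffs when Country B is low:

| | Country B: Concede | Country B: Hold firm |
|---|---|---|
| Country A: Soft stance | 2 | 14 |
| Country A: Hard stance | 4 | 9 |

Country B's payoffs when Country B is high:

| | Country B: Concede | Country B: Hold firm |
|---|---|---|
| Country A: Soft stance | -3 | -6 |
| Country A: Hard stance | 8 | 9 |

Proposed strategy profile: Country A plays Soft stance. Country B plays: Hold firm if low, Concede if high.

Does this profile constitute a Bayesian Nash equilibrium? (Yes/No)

Country A plays Soft stance: E[Soft stance] = 0.75·(-6) + 0.25·(4) = -3.5; E[Hard stance] = -6.75. Best-responding. ✓
Country B (domestic pressure low), facing Soft stance: Concede gives 2, Hold firm gives 14. Proposed Hold firm is best. ✓
Country B (domestic pressure high), facing Soft stance: Concede gives -3, Hold firm gives -6. Proposed Concede is best. ✓

Yes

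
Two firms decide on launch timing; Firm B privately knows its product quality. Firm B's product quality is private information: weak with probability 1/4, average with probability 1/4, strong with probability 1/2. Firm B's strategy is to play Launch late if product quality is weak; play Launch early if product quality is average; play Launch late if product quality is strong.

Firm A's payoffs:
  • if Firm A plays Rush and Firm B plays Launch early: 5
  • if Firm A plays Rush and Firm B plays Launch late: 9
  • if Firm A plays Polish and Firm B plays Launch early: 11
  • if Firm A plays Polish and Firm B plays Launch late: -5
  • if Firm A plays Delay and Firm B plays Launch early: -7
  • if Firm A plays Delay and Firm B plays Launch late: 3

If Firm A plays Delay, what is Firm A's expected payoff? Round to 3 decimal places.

0.500

E[Delay] = 1/4·3 + 1/4·(-7) + 1/2·3 = 3/4 + (-7/4) + 3/2 = 1/2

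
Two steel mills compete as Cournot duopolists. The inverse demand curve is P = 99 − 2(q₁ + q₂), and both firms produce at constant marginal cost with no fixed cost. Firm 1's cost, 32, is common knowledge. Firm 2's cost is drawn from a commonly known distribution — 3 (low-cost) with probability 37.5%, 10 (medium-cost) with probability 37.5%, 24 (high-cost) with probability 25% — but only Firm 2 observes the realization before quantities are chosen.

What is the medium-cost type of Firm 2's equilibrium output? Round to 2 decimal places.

Each type of Firm 2 best-responds to q₁; Firm 1 best-responds to the expected q₂ over Firm 2's types.
Firm 2 with cost c maximizes (99 − 2(q₁+q₂) − c)·q₂, giving q₂(c) = (99 − c − 2q₁)/4.
E[c₂] = 0.375·3 + 0.375·10 + 0.25·24 = 10.875
Firm 1's FOC against E[q₂] yields q₁ = (99 − 2·32 + E[c₂])/6 = (99 − 64 + 10.875)/6 = 7.64583.
q₂(medium-cost) = (99 − 10 − 2·7.64583)/4 = 18.4271.

18.43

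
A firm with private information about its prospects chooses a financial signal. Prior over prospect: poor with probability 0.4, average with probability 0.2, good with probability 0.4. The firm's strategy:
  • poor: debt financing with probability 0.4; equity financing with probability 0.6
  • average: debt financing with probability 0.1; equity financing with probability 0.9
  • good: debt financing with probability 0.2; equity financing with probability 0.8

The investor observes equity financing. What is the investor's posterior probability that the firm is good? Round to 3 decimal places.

Apply Bayes' rule using the sender's strategy as the likelihood.
P(equity financing) = 0.4·0.6 + 0.2·0.9 + 0.4·0.8 = 0.74
P(good | equity financing) = (0.4·0.8) / 0.74 = 0.32 / 0.74 = 0.432432

0.432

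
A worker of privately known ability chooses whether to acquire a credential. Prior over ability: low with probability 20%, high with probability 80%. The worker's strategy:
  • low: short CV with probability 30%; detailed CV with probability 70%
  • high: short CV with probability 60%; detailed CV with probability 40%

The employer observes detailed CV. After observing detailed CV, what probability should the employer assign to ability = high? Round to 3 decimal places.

Apply Bayes' rule using the sender's strategy as the likelihood.
P(detailed CV) = 0.2·0.7 + 0.8·0.4 = 0.46
P(high | detailed CV) = (0.8·0.4) / 0.46 = 0.32 / 0.46 = 0.695652

0.696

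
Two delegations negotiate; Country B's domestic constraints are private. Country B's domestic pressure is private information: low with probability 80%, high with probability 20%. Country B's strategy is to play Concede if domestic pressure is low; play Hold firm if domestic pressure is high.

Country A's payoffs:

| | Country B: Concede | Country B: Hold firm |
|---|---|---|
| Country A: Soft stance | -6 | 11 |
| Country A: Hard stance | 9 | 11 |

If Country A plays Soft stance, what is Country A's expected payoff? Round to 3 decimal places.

-2.600

Take the expectation over Country B's domestic pressure, weighting each type's action by its prior probability.
E[Soft stance] = 0.8·(-6) + 0.2·11 = (-4.8) + 2.2 = -2.6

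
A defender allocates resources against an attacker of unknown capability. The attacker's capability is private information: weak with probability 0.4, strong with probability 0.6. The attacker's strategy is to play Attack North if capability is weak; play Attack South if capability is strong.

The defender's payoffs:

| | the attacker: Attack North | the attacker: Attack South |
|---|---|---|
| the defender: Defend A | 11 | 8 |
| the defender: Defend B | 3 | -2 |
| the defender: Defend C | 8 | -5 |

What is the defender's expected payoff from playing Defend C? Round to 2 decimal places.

0.20

Take the expectation over the attacker's capability, weighting each type's action by its prior probability.
E[Defend C] = 0.4·8 + 0.6·(-5) = 3.2 + (-3) = 0.2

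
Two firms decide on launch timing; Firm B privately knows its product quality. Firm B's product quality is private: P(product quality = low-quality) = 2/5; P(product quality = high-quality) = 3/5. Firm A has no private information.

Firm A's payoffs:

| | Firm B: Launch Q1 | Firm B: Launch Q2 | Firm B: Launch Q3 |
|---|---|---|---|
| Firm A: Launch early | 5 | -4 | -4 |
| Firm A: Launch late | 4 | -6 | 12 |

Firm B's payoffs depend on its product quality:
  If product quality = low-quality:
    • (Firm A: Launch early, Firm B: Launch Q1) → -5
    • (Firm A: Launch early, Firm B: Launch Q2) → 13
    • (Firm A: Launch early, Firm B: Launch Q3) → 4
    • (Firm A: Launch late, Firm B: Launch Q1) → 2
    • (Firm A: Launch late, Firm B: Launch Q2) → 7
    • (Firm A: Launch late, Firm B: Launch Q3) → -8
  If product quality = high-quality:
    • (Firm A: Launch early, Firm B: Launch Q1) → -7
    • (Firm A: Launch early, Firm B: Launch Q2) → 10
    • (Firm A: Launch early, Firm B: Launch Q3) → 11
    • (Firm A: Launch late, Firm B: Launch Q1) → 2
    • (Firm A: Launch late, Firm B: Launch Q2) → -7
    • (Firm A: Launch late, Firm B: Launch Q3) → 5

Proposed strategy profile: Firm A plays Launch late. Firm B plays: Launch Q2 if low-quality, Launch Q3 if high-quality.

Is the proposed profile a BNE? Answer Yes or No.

Yes

Firm A plays Launch late: E[Launch late] = 2/5·(-6) + 3/5·(12) = 24/5; E[Launch early] = -4. Best-responding. ✓
Firm B (product quality low-quality), facing Launch late: Launch Q1 gives 2, Launch Q2 gives 7, Launch Q3 gives -8. Proposed Launch Q2 is best. ✓
Firm B (product quality high-quality), facing Launch late: Launch Q1 gives 2, Launch Q2 gives -7, Launch Q3 gives 5. Proposed Launch Q3 is best. ✓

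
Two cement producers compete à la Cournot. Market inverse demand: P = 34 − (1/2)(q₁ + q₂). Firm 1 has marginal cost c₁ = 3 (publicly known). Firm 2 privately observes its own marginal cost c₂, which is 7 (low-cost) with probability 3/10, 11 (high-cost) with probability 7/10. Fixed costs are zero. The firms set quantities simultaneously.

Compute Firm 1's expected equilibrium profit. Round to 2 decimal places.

317.52

Type-c best response for Firm 2: q₂(c) = (34 − c) − q₁/2.
Firm 1 maximizes expected profit; its first-order condition is 34 − q₁ − (1/2)E[q₂] − 3 = 0.
Substituting E[q₂] and solving: E[c₂] = 9.8, so q₁ = (34 − 2·3 + 9.8)/(3/2) = 25.2.
E[P] = 34 − (1/2)·(q₁ + E[q₂]) = 15.6; Firm 1's expected profit = (E[P] − 3)·q₁ = (15.6 − 3)·25.2 = 317.52.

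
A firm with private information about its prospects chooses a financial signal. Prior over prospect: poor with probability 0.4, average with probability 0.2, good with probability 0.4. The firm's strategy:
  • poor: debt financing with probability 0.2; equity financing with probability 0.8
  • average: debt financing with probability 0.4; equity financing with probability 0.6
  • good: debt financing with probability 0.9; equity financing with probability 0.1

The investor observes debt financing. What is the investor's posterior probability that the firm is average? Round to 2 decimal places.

0.15

P(debt financing) = 0.4·0.2 + 0.2·0.4 + 0.4·0.9 = 0.52
P(average | debt financing) = (0.2·0.4) / 0.52 = 0.08 / 0.52 = 0.153846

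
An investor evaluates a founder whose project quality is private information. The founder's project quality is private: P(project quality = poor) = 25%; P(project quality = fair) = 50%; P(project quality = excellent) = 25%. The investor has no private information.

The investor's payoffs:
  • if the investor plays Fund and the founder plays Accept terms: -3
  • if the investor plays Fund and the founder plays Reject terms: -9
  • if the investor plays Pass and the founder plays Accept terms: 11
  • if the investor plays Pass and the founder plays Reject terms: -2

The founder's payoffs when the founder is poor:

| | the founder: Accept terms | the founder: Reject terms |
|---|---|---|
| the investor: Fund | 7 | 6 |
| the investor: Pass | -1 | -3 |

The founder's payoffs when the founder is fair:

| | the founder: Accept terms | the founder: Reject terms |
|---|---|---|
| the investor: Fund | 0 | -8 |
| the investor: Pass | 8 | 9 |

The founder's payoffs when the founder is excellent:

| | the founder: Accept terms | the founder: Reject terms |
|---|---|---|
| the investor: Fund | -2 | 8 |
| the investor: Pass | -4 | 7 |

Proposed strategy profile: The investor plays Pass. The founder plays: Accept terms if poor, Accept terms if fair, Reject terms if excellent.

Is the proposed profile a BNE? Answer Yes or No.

The investor plays Pass: E[Pass] = 0.25·(11) + 0.5·(11) + 0.25·(-2) = 7.75; E[Fund] = -4.5. Best-responding. ✓
The founder (project quality poor), facing Pass: Accept terms gives -1, Reject terms gives -3. Proposed Accept terms is best. ✓
The founder (project quality fair), facing Pass: Accept terms gives 8, Reject terms gives 9. Proposed Accept terms is not best — profitable deviation exists. ✗
The founder (project quality excellent), facing Pass: Accept terms gives -4, Reject terms gives 7. Proposed Reject terms is best. ✓

No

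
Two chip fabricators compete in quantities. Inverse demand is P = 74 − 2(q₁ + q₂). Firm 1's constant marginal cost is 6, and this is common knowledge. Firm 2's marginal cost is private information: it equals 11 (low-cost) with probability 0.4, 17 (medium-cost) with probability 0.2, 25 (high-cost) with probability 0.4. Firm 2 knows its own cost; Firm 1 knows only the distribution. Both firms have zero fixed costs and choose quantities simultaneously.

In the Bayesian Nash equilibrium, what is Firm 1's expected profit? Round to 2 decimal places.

353.78

Type-c best response for Firm 2: q₂(c) = (74 − c)/4 − q₁/2.
Firm 1 maximizes expected profit; its first-order condition is 74 − 4q₁ − 2E[q₂] − 6 = 0.
Substituting E[q₂] and solving: E[c₂] = 17.8, so q₁ = (74 − 2·6 + 17.8)/6 = 13.3.
E[P] = 74 − 2·(q₁ + E[q₂]) = 32.6; Firm 1's expected profit = (E[P] − 6)·q₁ = (32.6 − 6)·13.3 = 353.78.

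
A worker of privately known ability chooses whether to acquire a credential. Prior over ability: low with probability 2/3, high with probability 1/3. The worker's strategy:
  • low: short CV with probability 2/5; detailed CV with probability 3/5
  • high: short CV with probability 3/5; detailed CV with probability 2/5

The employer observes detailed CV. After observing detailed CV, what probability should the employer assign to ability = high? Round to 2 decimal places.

0.25

P(detailed CV) = (2/3)·(3/5) + (1/3)·(2/5) = 8/15
P(high | detailed CV) = ((1/3)·(2/5)) / (8/15) = (2/15) / (8/15) = 1/4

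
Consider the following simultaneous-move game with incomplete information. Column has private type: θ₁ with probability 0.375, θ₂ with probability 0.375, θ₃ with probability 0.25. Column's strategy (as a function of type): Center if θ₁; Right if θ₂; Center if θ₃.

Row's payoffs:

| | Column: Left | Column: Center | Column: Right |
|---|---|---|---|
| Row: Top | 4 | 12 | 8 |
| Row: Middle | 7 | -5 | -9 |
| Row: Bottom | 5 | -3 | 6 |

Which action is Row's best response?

Top

E[Top] = 0.375·(12) + 0.375·(8) + 0.25·(12) = 10.5
E[Middle] = 0.375·(-5) + 0.375·(-9) + 0.25·(-5) = -6.5
E[Bottom] = 0.375·(-3) + 0.375·(6) + 0.25·(-3) = 0.375
Best response: Top (10.5 is the largest).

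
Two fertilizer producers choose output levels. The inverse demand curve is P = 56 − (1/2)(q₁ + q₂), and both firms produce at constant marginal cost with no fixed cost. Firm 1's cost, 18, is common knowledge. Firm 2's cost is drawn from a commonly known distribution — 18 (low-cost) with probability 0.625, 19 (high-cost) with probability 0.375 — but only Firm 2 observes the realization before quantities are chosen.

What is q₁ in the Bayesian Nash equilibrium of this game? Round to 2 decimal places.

25.58

Type-c best response for Firm 2: q₂(c) = (56 − c) − q₁/2.
Firm 1 maximizes expected profit; its first-order condition is 56 − q₁ − (1/2)E[q₂] − 18 = 0.
Substituting E[q₂] and solving: E[c₂] = 18.375, so q₁ = (56 − 2·18 + 18.375)/(3/2) = 25.5833.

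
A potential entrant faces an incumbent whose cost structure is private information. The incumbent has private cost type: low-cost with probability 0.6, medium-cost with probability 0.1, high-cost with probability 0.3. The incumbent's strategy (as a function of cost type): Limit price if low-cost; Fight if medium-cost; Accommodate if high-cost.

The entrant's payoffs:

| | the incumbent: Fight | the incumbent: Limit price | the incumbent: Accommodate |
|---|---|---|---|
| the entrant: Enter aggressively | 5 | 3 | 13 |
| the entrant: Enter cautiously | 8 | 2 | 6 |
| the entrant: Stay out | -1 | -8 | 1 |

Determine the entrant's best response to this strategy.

E[Enter aggressively] = 0.6·(3) + 0.1·(5) + 0.3·(13) = 6.2
E[Enter cautiously] = 0.6·(2) + 0.1·(8) + 0.3·(6) = 3.8
E[Stay out] = 0.6·(-8) + 0.1·(-1) + 0.3·(1) = -4.6
Best response: Enter aggressively (6.2 is the largest).

Enter aggressively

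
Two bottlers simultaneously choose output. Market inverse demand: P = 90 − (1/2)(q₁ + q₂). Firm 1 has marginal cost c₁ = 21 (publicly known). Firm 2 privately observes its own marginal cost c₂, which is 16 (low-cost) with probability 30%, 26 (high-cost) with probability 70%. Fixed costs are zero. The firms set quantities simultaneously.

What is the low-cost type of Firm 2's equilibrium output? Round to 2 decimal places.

50.33

Type-c best response for Firm 2: q₂(c) = (90 − c) − q₁/2.
Firm 1 maximizes expected profit; its first-order condition is 90 − q₁ − (1/2)E[q₂] − 21 = 0.
Substituting E[q₂] and solving: E[c₂] = 23, so q₁ = (90 − 2·21 + 23)/(3/2) = 47.3333.
q₂(low-cost) = (90 − 16 − (1/2)·47.3333) = 50.3333.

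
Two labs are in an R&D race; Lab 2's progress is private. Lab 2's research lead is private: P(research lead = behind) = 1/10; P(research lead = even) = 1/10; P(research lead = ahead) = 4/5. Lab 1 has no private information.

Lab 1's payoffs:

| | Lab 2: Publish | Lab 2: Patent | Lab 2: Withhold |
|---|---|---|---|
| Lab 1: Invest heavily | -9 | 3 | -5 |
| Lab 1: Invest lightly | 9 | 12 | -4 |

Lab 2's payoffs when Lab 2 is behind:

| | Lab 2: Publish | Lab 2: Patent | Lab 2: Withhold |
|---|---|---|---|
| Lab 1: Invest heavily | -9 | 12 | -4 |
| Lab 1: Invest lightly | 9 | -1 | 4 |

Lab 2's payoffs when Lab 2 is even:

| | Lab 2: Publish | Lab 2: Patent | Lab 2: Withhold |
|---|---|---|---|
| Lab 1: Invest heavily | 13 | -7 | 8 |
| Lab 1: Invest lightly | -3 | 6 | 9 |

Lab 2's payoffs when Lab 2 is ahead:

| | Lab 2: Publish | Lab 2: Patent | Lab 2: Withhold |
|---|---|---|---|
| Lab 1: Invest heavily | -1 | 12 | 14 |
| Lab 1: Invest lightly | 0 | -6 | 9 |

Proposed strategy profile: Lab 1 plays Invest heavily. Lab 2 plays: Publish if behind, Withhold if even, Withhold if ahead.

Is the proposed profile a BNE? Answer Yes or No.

No

A profile is a BNE iff every type of every player is best-responding given beliefs about the other side.
Lab 1 plays Invest heavily: E[Invest heavily] = 1/10·(-9) + 1/10·(-5) + 4/5·(-5) = -27/5; E[Invest lightly] = -27/10. Not best-responding. ✗
Lab 2 (research lead behind), facing Invest heavily: Publish gives -9, Patent gives 12, Withhold gives -4. Proposed Publish is not best — profitable deviation exists. ✗
Lab 2 (research lead even), facing Invest heavily: Publish gives 13, Patent gives -7, Withhold gives 8. Proposed Withhold is not best — profitable deviation exists. ✗
Lab 2 (research lead ahead), facing Invest heavily: Publish gives -1, Patent gives 12, Withhold gives 14. Proposed Withhold is best. ✓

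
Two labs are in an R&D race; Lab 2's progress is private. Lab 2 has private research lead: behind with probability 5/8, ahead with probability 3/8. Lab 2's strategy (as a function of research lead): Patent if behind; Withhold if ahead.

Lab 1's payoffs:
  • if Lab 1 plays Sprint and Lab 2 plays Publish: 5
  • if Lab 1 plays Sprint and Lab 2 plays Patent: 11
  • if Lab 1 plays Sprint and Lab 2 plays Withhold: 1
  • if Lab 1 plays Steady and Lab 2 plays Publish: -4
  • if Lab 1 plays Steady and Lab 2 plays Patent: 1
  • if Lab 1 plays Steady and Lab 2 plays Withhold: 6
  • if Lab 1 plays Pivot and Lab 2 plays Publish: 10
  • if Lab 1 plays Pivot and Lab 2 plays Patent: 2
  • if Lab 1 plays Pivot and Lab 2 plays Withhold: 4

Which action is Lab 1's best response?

E[Sprint] = 5/8·(11) + 3/8·(1) = 29/4
E[Steady] = 5/8·(1) + 3/8·(6) = 23/8
E[Pivot] = 5/8·(2) + 3/8·(4) = 11/4
Best response: Sprint (29/4 is the largest).

Sprint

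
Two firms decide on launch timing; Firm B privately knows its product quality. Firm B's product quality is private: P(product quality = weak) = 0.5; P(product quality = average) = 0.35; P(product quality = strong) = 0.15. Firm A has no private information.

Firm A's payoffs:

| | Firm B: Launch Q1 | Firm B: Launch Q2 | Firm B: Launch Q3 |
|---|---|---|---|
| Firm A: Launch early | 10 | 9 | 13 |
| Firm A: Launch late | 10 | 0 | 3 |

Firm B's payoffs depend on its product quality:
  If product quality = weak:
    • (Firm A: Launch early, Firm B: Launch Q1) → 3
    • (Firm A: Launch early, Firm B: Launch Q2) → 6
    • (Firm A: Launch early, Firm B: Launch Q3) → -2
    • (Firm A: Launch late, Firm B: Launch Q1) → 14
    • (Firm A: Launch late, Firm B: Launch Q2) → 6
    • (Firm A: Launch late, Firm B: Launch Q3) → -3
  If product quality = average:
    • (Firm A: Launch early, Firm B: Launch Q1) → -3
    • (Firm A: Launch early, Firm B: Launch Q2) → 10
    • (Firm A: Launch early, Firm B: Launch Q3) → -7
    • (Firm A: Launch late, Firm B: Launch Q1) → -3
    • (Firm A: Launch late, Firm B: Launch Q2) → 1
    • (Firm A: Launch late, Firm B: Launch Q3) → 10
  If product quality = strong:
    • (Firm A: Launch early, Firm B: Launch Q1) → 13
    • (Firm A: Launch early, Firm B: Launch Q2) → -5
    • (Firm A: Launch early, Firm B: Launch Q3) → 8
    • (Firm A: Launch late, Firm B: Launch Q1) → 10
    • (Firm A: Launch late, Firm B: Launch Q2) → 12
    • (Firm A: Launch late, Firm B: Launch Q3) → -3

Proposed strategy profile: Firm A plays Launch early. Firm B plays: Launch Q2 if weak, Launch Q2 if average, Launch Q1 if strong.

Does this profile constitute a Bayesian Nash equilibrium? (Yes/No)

Yes

Firm A plays Launch early: E[Launch early] = 0.5·(9) + 0.35·(9) + 0.15·(10) = 9.15; E[Launch late] = 1.5. Best-responding. ✓
Firm B (product quality weak), facing Launch early: Launch Q1 gives 3, Launch Q2 gives 6, Launch Q3 gives -2. Proposed Launch Q2 is best. ✓
Firm B (product quality average), facing Launch early: Launch Q1 gives -3, Launch Q2 gives 10, Launch Q3 gives -7. Proposed Launch Q2 is best. ✓
Firm B (product quality strong), facing Launch early: Launch Q1 gives 13, Launch Q2 gives -5, Launch Q3 gives 8. Proposed Launch Q1 is best. ✓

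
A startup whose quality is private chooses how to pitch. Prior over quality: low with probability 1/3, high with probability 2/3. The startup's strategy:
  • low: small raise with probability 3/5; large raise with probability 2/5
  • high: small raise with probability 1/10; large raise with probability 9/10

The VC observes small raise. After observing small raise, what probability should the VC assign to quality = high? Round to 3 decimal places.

0.250

P(small raise) = (1/3)·(3/5) + (2/3)·(1/10) = 4/15
P(high | small raise) = ((2/3)·(1/10)) / (4/15) = (1/15) / (4/15) = 1/4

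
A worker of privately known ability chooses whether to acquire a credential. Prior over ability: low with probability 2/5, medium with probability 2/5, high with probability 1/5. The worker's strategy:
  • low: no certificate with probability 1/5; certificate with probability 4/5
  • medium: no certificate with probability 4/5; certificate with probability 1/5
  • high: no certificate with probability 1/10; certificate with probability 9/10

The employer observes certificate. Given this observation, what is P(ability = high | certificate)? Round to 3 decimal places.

P(certificate) = (2/5)·(4/5) + (2/5)·(1/5) + (1/5)·(9/10) = 29/50
P(high | certificate) = ((1/5)·(9/10)) / (29/50) = (9/50) / (29/50) = 9/29

0.310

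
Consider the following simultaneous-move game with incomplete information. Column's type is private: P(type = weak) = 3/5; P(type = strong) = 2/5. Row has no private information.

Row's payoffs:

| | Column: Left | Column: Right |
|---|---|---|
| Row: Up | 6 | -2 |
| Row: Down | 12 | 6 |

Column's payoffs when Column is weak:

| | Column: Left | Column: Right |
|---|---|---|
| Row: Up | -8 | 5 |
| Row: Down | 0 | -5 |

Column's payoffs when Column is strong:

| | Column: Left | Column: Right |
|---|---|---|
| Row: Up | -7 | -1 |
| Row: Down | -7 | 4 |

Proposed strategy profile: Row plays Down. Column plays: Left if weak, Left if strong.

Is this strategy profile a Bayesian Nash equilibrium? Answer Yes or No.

Row plays Down: E[Down] = 3/5·(12) + 2/5·(12) = 12; E[Up] = 6. Best-responding. ✓
Column (type weak), facing Down: Left gives 0, Right gives -5. Proposed Left is best. ✓
Column (type strong), facing Down: Left gives -7, Right gives 4. Proposed Left is not best — profitable deviation exists. ✗

No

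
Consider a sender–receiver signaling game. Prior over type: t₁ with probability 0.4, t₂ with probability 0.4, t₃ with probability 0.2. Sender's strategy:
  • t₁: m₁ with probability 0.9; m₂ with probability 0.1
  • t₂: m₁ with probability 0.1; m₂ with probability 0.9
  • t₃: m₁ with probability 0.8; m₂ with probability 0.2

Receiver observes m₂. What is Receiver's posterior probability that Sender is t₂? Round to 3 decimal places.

P(m₂) = 0.4·0.1 + 0.4·0.9 + 0.2·0.2 = 0.44
P(t₂ | m₂) = (0.4·0.9) / 0.44 = 0.36 / 0.44 = 0.818182

0.818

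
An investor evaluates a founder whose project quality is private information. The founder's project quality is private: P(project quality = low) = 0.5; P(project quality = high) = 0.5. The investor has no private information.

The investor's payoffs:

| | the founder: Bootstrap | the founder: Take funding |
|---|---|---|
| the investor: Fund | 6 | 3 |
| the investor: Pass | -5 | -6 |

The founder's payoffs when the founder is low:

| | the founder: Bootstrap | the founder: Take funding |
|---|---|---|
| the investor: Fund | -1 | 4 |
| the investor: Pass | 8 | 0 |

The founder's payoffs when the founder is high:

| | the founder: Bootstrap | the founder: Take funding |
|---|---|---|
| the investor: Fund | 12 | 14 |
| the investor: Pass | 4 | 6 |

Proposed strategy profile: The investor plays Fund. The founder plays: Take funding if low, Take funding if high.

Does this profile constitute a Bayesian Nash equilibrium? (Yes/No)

The investor plays Fund: E[Fund] = 0.5·(3) + 0.5·(3) = 3; E[Pass] = -6. Best-responding. ✓
The founder (project quality low), facing Fund: Bootstrap gives -1, Take funding gives 4. Proposed Take funding is best. ✓
The founder (project quality high), facing Fund: Bootstrap gives 12, Take funding gives 14. Proposed Take funding is best. ✓

Yes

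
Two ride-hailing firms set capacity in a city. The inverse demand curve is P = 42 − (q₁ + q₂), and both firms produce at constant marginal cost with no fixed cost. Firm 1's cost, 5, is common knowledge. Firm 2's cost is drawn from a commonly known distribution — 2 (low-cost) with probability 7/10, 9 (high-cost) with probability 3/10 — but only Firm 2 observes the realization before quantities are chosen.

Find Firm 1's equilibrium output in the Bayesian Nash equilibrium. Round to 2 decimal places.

Type-c best response for Firm 2: q₂(c) = (42 − c)/2 − q₁/2.
Firm 1 maximizes expected profit; its first-order condition is 42 − 2q₁ − E[q₂] − 5 = 0.
Substituting E[q₂] and solving: E[c₂] = 4.1, so q₁ = (42 − 2·5 + 4.1)/3 = 12.0333.

12.03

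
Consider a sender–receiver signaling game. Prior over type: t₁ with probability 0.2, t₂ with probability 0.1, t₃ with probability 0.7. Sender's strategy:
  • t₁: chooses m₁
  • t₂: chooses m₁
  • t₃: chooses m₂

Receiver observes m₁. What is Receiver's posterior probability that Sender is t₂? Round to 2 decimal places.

P(m₁) = 0.2·1 + 0.1·1 + 0.7·0 = 0.3
P(t₂ | m₁) = (0.1·1) / 0.3 = 0.1 / 0.3 = 0.333333

0.33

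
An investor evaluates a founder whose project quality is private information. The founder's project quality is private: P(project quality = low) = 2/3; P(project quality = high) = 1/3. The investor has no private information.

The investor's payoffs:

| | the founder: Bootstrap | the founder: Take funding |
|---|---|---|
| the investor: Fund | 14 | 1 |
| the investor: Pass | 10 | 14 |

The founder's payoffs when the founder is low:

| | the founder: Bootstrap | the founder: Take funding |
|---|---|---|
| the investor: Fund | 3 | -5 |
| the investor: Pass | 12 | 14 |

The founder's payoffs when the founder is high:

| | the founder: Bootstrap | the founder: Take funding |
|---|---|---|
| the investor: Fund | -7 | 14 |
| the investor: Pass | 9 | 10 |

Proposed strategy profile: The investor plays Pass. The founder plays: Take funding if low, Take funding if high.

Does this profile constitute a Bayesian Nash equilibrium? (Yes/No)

A profile is a BNE iff every type of every player is best-responding given beliefs about the other side.
The investor plays Pass: E[Pass] = 2/3·(14) + 1/3·(14) = 14; E[Fund] = 1. Best-responding. ✓
The founder (project quality low), facing Pass: Bootstrap gives 12, Take funding gives 14. Proposed Take funding is best. ✓
The founder (project quality high), facing Pass: Bootstrap gives 9, Take funding gives 10. Proposed Take funding is best. ✓

Yes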